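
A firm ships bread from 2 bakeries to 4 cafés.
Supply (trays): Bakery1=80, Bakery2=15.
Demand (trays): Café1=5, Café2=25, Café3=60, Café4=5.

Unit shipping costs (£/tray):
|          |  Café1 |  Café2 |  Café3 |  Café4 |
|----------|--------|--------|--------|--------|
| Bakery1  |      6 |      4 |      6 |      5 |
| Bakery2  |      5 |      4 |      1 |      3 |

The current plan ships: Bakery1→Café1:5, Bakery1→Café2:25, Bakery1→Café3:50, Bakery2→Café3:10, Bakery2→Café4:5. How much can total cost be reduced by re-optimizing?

15

Current plan cost = 5·6 + 25·4 + 50·6 + 10·1 + 5·3 = £455.
Optimal plan:
  Bakery1–Café1: 5 trays
  Bakery1–Café2: 25 trays
  Bakery1–Café3: 45 trays
  Bakery1–Café4: 5 trays
  Bakery2–Café3: 15 trays
Optimal cost = £440.
Saving = 455 − 440 = £15.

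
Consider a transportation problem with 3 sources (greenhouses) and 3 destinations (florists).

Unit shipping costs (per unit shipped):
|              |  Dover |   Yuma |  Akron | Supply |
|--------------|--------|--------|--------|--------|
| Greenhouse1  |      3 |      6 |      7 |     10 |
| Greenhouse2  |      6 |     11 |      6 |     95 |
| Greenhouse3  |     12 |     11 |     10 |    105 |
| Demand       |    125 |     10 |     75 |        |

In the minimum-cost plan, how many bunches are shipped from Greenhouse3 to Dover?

Solving gives:
  Greenhouse1–Dover: 10 × 3 = 30
  Greenhouse2–Dover: 95 × 6 = 570
  Greenhouse3–Dover: 20 × 12 = 240
  Greenhouse3–Yuma: 10 × 11 = 110
  Greenhouse3–Akron: 75 × 10 = 750
Total cost = 1700.
So Greenhouse3→Dover carries 20 bunches.

20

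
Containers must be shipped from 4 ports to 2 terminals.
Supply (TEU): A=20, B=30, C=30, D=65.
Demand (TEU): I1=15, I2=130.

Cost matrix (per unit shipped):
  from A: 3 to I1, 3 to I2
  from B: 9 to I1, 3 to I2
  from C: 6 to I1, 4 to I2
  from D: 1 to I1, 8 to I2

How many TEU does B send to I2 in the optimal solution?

30

Solving gives:
  A->I2: 20 × 3 = 60
  B->I2: 30 × 3 = 90
  C->I2: 30 × 4 = 120
  D->I1: 15 × 1 = 15
  D->I2: 50 × 8 = 400
Total cost = 685.
So B→I2 carries 30 TEU.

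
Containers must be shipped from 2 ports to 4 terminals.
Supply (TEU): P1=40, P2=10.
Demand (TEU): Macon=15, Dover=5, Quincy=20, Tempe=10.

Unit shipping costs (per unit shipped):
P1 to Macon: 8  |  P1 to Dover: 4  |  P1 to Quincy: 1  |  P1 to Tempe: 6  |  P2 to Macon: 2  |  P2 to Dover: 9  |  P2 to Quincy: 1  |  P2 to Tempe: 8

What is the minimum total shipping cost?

An optimal shipping plan:
  P1 to Macon: 5 TEU
  P1 to Dover: 5 TEU
  P1 to Quincy: 20 TEU
  P1 to Tempe: 10 TEU
  P2 to Macon: 10 TEU
Total cost = 160.

160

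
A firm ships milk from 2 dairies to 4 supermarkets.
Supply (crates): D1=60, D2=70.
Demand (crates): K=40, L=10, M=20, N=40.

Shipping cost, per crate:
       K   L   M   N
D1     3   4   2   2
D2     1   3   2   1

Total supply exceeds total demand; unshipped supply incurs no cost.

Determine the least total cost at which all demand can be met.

170

Optimal allocation:
  D1 to L: 10 crates
  D1 to M: 20 crates
  D1 to N: 10 crates
  D2 to K: 40 crates
  D2 to N: 30 crates
Total cost = 170.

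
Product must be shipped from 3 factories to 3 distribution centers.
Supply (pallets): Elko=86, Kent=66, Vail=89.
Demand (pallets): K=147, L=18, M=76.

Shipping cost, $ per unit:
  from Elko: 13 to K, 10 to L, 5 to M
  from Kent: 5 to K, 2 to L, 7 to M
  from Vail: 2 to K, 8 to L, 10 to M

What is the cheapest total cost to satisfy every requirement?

Optimal allocation:
  Elko–L: 10 × $10 = $100
  Elko–M: 76 × $5 = $380
  Kent–K: 58 × $5 = $290
  Kent–L: 8 × $2 = $16
  Vail–K: 89 × $2 = $178
Total = 100 + 380 + 290 + 16 + 178 = $964.

964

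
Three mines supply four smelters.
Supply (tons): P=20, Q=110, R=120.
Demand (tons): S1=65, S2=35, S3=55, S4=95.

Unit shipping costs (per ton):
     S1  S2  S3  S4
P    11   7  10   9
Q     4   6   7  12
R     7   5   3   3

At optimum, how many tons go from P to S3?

Optimal shipments:
  P->S2: 20 × 7 = 140
  Q->S1: 65 × 4 = 260
  Q->S2: 15 × 6 = 90
  Q->S3: 30 × 7 = 210
  R->S3: 25 × 3 = 75
  R->S4: 95 × 3 = 285
Total cost = 1060.
The route P→S3 is not used.

0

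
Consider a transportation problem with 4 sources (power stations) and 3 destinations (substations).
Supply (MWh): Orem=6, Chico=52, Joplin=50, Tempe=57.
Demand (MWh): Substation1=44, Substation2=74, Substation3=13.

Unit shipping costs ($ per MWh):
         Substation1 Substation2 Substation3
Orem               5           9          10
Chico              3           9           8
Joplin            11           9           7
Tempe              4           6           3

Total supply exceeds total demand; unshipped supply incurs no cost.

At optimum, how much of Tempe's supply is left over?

0

Minimum-cost shipments:
  Chico→Substation1: 44 × $3 = $132
  Joplin→Substation2: 30 × $9 = $270
  Tempe→Substation2: 44 × $6 = $264
  Tempe→Substation3: 13 × $3 = $39
Total cost = $705.
Tempe ships 57 of its 57, leaving 0.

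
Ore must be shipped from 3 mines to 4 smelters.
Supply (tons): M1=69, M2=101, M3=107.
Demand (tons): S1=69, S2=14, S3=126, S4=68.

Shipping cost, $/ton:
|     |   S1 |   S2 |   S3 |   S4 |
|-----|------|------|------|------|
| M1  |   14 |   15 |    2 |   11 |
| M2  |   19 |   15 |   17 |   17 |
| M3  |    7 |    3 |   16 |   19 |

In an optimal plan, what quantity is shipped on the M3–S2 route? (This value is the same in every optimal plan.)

Optimal shipments:
  M1 to S3: 69 × $2 = $138
  M2 to S3: 33 × $17 = $561
  M2 to S4: 68 × $17 = $1156
  M3 to S1: 69 × $7 = $483
  M3 to S2: 14 × $3 = $42
  M3 to S3: 24 × $16 = $384
Total cost = $2764.
So M3→S2 carries 14 tons.

14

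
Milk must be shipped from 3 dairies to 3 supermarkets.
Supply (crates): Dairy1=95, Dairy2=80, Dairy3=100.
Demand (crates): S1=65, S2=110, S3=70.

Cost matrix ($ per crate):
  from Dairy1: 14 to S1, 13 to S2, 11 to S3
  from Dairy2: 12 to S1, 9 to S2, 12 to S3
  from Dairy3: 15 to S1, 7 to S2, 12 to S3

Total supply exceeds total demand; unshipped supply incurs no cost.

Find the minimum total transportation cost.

2340

An optimal shipping plan:
  Dairy1->S3: 70 × $11 = $770
  Dairy2->S1: 65 × $12 = $780
  Dairy2->S2: 10 × $9 = $90
  Dairy3->S2: 100 × $7 = $700
Total = 770 + 780 + 90 + 700 = $2340.
(Supply check: Dairy1 ships 70; Dairy2 ships 75; Dairy3 ships 100.)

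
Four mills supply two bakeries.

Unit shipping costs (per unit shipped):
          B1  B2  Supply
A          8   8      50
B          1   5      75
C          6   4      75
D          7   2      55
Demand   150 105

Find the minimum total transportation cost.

935

An optimal shipping plan:
  A to B1: 50 × 8 = 400
  B to B1: 75 × 1 = 75
  C to B1: 25 × 6 = 150
  C to B2: 50 × 4 = 200
  D to B2: 55 × 2 = 110
Total = 400 + 75 + 150 + 200 + 110 = 935.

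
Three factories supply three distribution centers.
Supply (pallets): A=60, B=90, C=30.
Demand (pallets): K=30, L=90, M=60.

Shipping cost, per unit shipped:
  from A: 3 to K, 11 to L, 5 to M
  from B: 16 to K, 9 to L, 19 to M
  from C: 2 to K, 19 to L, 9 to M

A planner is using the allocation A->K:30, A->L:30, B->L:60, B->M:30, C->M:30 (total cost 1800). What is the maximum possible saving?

Current plan cost = 30·3 + 30·11 + 60·9 + 30·19 + 30·9 = 1800.
Optimal plan:
  A to M: 60 pallets
  B to L: 90 pallets
  C to K: 30 pallets
Optimal cost = 1170.
Saving = 1800 − 1170 = 630.

630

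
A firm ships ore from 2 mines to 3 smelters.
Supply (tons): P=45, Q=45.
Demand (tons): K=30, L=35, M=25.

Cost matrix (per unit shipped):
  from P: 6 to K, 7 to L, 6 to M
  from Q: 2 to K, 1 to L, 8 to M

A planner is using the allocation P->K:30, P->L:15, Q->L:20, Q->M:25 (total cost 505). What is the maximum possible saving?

Current plan cost = 30·6 + 15·7 + 20·1 + 25·8 = 505.
Optimal plan:
  P→K: 20 × 6 = 120
  P→M: 25 × 6 = 150
  Q→K: 10 × 2 = 20
  Q→L: 35 × 1 = 35
Optimal cost = 325.
Saving = 505 − 325 = 180.

180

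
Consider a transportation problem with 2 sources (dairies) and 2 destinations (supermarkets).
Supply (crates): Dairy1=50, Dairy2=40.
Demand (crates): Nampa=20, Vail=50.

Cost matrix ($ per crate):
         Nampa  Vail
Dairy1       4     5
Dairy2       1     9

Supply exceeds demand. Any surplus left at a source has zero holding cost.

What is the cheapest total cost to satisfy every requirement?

Optimal allocation:
  Dairy1 to Vail: 50 × $5 = $250
  Dairy2 to Nampa: 20 × $1 = $20
Total = 250 + 20 = $270.

270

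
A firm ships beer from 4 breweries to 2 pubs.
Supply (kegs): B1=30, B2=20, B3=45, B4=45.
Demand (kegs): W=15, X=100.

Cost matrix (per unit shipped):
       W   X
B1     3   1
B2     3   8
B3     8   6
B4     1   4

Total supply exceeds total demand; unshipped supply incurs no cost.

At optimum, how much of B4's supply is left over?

Minimum-cost shipments:
  B1→X: 30 kegs
  B3→X: 40 kegs
  B4→W: 15 kegs
  B4→X: 30 kegs
Total cost = 405.
B4 ships 45 of its 45, leaving 0.

0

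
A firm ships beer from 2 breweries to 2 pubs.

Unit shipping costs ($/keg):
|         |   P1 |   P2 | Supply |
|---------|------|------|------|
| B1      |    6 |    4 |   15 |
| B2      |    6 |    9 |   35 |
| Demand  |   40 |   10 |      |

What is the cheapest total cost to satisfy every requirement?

An optimal shipping plan:
  B1 to P1: 5 kegs
  B1 to P2: 10 kegs
  B2 to P1: 35 kegs
Total cost = $280.

280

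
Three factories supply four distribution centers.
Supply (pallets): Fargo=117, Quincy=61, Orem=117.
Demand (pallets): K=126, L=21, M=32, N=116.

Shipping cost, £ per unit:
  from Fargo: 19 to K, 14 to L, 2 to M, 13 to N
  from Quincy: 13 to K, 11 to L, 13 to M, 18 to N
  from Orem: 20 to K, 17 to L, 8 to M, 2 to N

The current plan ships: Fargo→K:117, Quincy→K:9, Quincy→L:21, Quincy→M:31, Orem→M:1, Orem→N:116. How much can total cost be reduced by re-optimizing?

Current plan cost = 117·19 + 9·13 + 21·11 + 31·13 + 1·8 + 116·2 = £3214.
Optimal plan:
  Fargo→K: 64 pallets
  Fargo→L: 21 pallets
  Fargo→M: 32 pallets
  Quincy→K: 61 pallets
  Orem→K: 1 pallets
  Orem→N: 116 pallets
Optimal cost = £2619.
Saving = 3214 − 2619 = £595.

595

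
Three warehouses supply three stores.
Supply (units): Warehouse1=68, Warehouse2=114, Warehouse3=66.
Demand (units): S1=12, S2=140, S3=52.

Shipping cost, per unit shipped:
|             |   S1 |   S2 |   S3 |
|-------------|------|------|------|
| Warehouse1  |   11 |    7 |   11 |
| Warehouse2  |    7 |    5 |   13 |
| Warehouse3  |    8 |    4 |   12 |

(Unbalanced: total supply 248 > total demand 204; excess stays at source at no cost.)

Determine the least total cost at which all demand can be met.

1290

Optimal allocation:
  Warehouse1->S3: 52 × 11 = 572
  Warehouse2->S1: 12 × 7 = 84
  Warehouse2->S2: 74 × 5 = 370
  Warehouse3->S2: 66 × 4 = 264
Total = 572 + 84 + 370 + 264 = 1290.
(Supply check: Warehouse1 ships 52; Warehouse2 ships 86; Warehouse3 ships 66.)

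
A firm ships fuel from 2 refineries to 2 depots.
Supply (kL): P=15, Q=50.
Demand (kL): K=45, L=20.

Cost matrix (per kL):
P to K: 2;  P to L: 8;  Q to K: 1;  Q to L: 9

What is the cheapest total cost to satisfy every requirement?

210

An optimal shipping plan:
  P–L: 15 kL
  Q–K: 45 kL
  Q–L: 5 kL
Total cost = 210.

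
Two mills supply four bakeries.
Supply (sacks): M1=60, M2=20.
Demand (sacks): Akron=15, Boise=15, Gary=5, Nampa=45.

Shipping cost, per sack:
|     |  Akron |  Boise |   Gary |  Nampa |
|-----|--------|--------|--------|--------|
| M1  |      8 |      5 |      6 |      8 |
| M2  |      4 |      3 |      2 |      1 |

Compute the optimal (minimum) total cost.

445

A cheapest plan:
  M1->Akron: 15 × 8 = 120
  M1->Boise: 15 × 5 = 75
  M1->Gary: 5 × 6 = 30
  M1->Nampa: 25 × 8 = 200
  M2->Nampa: 20 × 1 = 20
Total = 120 + 75 + 30 + 200 + 20 = 445.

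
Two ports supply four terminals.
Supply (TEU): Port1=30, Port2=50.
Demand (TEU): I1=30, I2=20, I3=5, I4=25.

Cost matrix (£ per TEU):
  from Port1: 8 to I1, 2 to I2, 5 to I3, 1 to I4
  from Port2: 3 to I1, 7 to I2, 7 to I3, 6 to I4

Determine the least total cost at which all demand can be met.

An optimal shipping plan:
  Port1->I2: 20 TEU
  Port1->I4: 10 TEU
  Port2->I1: 30 TEU
  Port2->I3: 5 TEU
  Port2->I4: 15 TEU
Total cost = £265.

265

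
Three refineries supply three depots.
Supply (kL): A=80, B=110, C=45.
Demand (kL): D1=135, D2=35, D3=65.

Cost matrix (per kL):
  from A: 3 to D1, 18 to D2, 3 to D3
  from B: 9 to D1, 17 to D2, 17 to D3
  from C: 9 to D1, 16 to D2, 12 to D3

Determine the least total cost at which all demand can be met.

1880

A cheapest plan:
  A→D1: 15 kL
  A→D3: 65 kL
  B→D1: 110 kL
  C→D1: 10 kL
  C→D2: 35 kL
Total cost = 1880.
(Supply check: A ships 80; B ships 110; C ships 45.)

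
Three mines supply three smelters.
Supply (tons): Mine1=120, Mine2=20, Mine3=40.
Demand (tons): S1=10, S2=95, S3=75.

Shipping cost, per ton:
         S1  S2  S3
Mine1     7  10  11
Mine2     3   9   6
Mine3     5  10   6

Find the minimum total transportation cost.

1545

An optimal shipping plan:
  Mine1→S1: 10 × 7 = 70
  Mine1→S2: 95 × 10 = 950
  Mine1→S3: 15 × 11 = 165
  Mine2→S3: 20 × 6 = 120
  Mine3→S3: 40 × 6 = 240
Total = 70 + 950 + 165 + 120 + 240 = 1545.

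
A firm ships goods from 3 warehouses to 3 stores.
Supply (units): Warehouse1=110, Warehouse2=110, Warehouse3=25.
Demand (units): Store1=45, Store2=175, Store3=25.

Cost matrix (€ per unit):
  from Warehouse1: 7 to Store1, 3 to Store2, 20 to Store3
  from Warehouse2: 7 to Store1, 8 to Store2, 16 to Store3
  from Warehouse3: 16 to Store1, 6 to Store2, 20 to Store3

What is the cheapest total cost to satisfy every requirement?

1515

One minimum-cost allocation:
  Warehouse1 to Store2: 110 units
  Warehouse2 to Store1: 45 units
  Warehouse2 to Store2: 40 units
  Warehouse2 to Store3: 25 units
  Warehouse3 to Store2: 25 units
Total cost = €1515.
(Supply check: Warehouse1 ships 110; Warehouse2 ships 110; Warehouse3 ships 25.)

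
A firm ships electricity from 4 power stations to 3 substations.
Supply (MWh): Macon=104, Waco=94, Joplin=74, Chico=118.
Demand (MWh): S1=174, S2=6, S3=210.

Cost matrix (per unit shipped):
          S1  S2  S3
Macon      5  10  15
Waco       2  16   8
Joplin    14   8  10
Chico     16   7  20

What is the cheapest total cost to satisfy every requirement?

3874

One minimum-cost allocation:
  Macon to S1: 104 × 5 = 520
  Waco to S1: 70 × 2 = 140
  Waco to S3: 24 × 8 = 192
  Joplin to S3: 74 × 10 = 740
  Chico to S2: 6 × 7 = 42
  Chico to S3: 112 × 20 = 2240
Total = 520 + 140 + 192 + 740 + 42 + 2240 = 3874.
(Supply check: Macon ships 104; Waco ships 94; Joplin ships 74; Chico ships 118.)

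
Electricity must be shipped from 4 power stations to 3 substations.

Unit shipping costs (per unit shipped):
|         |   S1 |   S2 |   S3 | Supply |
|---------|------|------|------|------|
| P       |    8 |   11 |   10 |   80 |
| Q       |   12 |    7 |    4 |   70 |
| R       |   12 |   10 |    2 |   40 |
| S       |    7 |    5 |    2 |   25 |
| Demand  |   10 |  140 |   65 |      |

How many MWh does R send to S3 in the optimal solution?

40

Optimal shipments:
  P to S1: 10 × 8 = 80
  P to S2: 70 × 11 = 770
  Q to S2: 70 × 7 = 490
  R to S3: 40 × 2 = 80
  S to S3: 25 × 2 = 50
Total cost = 1470.
So R→S3 carries 40 MWh.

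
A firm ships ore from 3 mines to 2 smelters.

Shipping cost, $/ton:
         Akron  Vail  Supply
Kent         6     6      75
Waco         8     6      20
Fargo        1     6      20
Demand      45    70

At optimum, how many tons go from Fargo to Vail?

Optimal shipments:
  Kent→Akron: 25 tons
  Kent→Vail: 50 tons
  Waco→Vail: 20 tons
  Fargo→Akron: 20 tons
Total cost = $590.
The route Fargo→Vail is not used.

0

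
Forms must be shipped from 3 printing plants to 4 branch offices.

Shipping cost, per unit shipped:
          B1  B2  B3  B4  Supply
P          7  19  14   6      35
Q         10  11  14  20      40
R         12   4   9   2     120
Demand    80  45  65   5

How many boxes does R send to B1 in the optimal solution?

Optimal shipments:
  P→B1: 35 boxes
  Q→B1: 40 boxes
  R→B1: 5 boxes
  R→B2: 45 boxes
  R→B3: 65 boxes
  R→B4: 5 boxes
Total cost = 1480.
So R→B1 carries 5 boxes.

5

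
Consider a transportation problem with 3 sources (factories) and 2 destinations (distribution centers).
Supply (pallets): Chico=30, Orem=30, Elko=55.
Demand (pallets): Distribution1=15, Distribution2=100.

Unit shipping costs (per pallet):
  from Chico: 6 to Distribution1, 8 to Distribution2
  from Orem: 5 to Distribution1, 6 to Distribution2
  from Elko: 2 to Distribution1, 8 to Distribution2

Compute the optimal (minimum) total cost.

Optimal allocation:
  Chico->Distribution2: 30 × 8 = 240
  Orem->Distribution2: 30 × 6 = 180
  Elko->Distribution1: 15 × 2 = 30
  Elko->Distribution2: 40 × 8 = 320
Total = 240 + 180 + 30 + 320 = 770.
(Supply check: Chico ships 30; Orem ships 30; Elko ships 55.)

770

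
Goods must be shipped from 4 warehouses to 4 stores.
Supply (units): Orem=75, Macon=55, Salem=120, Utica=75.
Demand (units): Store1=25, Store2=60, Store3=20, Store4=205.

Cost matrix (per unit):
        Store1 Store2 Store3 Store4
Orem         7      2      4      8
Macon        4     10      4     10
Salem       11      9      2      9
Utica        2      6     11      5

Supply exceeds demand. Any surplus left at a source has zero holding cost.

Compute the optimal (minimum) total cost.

1805

A cheapest plan:
  Orem->Store2: 60 × 2 = 120
  Orem->Store4: 15 × 8 = 120
  Macon->Store1: 25 × 4 = 100
  Macon->Store4: 15 × 10 = 150
  Salem->Store3: 20 × 2 = 40
  Salem->Store4: 100 × 9 = 900
  Utica->Store4: 75 × 5 = 375
Total = 120 + 120 + 100 + 150 + 40 + 900 + 375 = 1805.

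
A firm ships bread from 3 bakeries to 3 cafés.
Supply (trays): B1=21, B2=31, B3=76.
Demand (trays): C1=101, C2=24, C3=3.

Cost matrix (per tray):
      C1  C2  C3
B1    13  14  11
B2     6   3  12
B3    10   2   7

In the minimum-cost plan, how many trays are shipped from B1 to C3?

0

Optimal shipments:
  B1→C1: 21 × 13 = 273
  B2→C1: 31 × 6 = 186
  B3→C1: 49 × 10 = 490
  B3→C2: 24 × 2 = 48
  B3→C3: 3 × 7 = 21
Total cost = 1018.
The route B1→C3 is not used.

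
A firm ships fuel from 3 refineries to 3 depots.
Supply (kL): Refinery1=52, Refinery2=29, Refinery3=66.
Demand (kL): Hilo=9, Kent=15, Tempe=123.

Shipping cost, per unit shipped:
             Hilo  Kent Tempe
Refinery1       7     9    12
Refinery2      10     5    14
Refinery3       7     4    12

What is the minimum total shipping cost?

1642

Optimal allocation:
  Refinery1 to Tempe: 52 × 12 = 624
  Refinery2 to Kent: 15 × 5 = 75
  Refinery2 to Tempe: 14 × 14 = 196
  Refinery3 to Hilo: 9 × 7 = 63
  Refinery3 to Tempe: 57 × 12 = 684
Total = 624 + 75 + 196 + 63 + 684 = 1642.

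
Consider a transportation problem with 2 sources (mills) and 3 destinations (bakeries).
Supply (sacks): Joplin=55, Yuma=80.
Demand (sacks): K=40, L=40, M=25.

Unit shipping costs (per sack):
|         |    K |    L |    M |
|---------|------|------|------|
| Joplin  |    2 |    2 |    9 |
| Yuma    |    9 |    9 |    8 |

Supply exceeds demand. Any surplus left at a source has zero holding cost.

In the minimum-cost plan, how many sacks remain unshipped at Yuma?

An optimal plan:
  Joplin–K: 40 × 2 = 80
  Joplin–L: 15 × 2 = 30
  Yuma–L: 25 × 9 = 225
  Yuma–M: 25 × 8 = 200
Total cost = 535.
Yuma ships 50 of its 80, leaving 30.

30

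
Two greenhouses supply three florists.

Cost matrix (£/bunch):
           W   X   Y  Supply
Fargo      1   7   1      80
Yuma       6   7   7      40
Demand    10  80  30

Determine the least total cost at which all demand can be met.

600

Optimal allocation:
  Fargo–W: 10 × £1 = £10
  Fargo–X: 40 × £7 = £280
  Fargo–Y: 30 × £1 = £30
  Yuma–X: 40 × £7 = £280
Total = 10 + 280 + 30 + 280 = £600.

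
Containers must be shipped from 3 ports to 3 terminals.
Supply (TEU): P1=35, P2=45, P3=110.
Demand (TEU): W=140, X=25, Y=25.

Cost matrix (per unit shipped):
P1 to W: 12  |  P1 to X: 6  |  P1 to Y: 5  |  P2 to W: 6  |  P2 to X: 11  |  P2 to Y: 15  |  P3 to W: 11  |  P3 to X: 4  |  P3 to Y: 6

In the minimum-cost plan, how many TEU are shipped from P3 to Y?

0

Optimal shipments:
  P1–W: 10 × 12 = 120
  P1–Y: 25 × 5 = 125
  P2–W: 45 × 6 = 270
  P3–W: 85 × 11 = 935
  P3–X: 25 × 4 = 100
Total cost = 1550.
The route P3→Y is not used.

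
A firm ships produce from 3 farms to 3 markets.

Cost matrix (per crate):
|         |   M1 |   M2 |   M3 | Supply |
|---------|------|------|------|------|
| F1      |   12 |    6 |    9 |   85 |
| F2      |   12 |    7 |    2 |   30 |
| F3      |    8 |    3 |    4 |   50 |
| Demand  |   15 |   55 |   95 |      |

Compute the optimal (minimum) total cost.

An optimal shipping plan:
  F1→M1: 15 × 12 = 180
  F1→M2: 55 × 6 = 330
  F1→M3: 15 × 9 = 135
  F2→M3: 30 × 2 = 60
  F3→M3: 50 × 4 = 200
Total = 180 + 330 + 135 + 60 + 200 = 905.

905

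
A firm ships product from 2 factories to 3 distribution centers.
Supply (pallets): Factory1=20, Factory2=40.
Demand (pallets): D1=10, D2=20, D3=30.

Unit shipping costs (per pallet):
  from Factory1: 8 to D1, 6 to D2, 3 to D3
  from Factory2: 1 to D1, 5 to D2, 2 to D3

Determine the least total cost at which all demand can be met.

190

An optimal shipping plan:
  Factory1 to D2: 20 × 6 = 120
  Factory2 to D1: 10 × 1 = 10
  Factory2 to D3: 30 × 2 = 60
Total = 120 + 10 + 60 = 190.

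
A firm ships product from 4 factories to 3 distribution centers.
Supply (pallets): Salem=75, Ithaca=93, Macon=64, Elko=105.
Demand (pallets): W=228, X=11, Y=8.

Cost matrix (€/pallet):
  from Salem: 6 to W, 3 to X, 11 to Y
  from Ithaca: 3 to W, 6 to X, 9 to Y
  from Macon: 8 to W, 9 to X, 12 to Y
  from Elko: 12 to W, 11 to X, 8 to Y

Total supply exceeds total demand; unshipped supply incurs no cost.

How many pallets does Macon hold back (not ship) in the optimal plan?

An optimal plan:
  Salem->W: 64 × €6 = €384
  Salem->X: 11 × €3 = €33
  Ithaca->W: 93 × €3 = €279
  Macon->W: 64 × €8 = €512
  Elko->W: 7 × €12 = €84
  Elko->Y: 8 × €8 = €64
Total cost = €1356.
Macon ships 64 of its 64, leaving 0.

0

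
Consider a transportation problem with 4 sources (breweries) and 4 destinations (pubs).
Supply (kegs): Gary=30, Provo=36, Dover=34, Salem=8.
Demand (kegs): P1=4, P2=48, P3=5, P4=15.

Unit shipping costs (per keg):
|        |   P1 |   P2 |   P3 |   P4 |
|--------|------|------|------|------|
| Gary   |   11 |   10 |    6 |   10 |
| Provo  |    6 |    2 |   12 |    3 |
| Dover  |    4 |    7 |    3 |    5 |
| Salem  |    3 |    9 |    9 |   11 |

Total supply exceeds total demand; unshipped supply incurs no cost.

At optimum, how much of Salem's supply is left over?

Minimum-cost shipments:
  Provo–P2: 36 × 2 = 72
  Dover–P2: 12 × 7 = 84
  Dover–P3: 5 × 3 = 15
  Dover–P4: 15 × 5 = 75
  Salem–P1: 4 × 3 = 12
Total cost = 258.
Salem ships 4 of its 8, leaving 4.

4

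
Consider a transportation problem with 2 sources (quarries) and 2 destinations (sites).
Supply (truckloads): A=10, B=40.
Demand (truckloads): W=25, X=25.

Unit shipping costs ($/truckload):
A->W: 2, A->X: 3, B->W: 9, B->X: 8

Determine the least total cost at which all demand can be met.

355

An optimal shipping plan:
  A to W: 10 truckloads
  B to W: 15 truckloads
  B to X: 25 truckloads
Total cost = $355.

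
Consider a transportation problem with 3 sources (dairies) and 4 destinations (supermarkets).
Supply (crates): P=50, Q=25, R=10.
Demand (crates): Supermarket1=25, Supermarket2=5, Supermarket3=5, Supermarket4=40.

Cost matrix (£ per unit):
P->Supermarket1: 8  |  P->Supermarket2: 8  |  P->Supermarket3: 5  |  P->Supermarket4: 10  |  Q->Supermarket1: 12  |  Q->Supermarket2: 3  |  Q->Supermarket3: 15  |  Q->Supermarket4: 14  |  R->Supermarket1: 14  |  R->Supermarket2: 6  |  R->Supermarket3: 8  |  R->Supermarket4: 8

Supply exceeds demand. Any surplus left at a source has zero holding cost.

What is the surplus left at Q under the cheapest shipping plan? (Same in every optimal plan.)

An optimal plan:
  P→Supermarket1: 15 × £8 = £120
  P→Supermarket3: 5 × £5 = £25
  P→Supermarket4: 30 × £10 = £300
  Q→Supermarket1: 10 × £12 = £120
  Q→Supermarket2: 5 × £3 = £15
  R→Supermarket4: 10 × £8 = £80
Total cost = £660.
Q ships 15 of its 25, leaving 10.

10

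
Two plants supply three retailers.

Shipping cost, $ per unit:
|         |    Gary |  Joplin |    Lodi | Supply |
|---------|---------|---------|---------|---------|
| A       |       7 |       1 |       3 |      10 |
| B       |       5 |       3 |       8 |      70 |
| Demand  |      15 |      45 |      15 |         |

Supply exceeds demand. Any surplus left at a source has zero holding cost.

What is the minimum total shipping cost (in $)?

280

Optimal allocation:
  A→Lodi: 10 units
  B→Gary: 15 units
  B→Joplin: 45 units
  B→Lodi: 5 units
Total cost = $280.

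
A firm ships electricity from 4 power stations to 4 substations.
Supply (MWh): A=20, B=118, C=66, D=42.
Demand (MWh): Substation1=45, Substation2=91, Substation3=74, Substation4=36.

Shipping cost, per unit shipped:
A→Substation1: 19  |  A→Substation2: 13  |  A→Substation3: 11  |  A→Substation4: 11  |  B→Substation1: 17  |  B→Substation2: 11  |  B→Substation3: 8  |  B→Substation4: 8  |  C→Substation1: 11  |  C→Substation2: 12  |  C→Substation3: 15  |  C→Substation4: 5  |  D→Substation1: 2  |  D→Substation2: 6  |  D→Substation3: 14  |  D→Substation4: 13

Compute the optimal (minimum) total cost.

1957

Optimal allocation:
  A–Substation2: 20 MWh
  B–Substation2: 44 MWh
  B–Substation3: 74 MWh
  C–Substation1: 3 MWh
  C–Substation2: 27 MWh
  C–Substation4: 36 MWh
  D–Substation1: 42 MWh
Total cost = 1957.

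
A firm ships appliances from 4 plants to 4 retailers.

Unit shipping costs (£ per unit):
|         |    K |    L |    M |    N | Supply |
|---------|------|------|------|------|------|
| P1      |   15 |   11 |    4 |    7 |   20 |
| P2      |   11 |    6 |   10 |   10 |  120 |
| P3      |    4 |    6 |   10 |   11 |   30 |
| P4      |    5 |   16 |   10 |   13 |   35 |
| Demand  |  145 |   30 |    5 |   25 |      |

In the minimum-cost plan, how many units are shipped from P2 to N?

10

Optimal shipments:
  P1→M: 5 × £4 = £20
  P1→N: 15 × £7 = £105
  P2→K: 80 × £11 = £880
  P2→L: 30 × £6 = £180
  P2→N: 10 × £10 = £100
  P3→K: 30 × £4 = £120
  P4→K: 35 × £5 = £175
Total cost = £1580.
So P2→N carries 10 units.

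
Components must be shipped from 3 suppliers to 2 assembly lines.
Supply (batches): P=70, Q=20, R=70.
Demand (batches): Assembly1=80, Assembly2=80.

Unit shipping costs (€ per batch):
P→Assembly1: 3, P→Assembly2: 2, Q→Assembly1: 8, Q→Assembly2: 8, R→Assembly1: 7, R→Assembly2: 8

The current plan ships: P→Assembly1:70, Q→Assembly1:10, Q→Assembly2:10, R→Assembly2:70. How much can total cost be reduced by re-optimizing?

140

Current plan cost = 70·3 + 10·8 + 10·8 + 70·8 = €930.
Optimal plan:
  P->Assembly2: 70 batches
  Q->Assembly1: 10 batches
  Q->Assembly2: 10 batches
  R->Assembly1: 70 batches
Optimal cost = €790.
Saving = 930 − 790 = €140.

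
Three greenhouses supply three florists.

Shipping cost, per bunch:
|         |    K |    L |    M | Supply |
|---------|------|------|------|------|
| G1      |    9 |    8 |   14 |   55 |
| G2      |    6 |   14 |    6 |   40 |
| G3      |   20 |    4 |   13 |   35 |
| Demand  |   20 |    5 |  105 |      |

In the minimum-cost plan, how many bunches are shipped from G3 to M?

30

Optimal shipments:
  G1–K: 20 × 9 = 180
  G1–M: 35 × 14 = 490
  G2–M: 40 × 6 = 240
  G3–L: 5 × 4 = 20
  G3–M: 30 × 13 = 390
Total cost = 1320.
So G3→M carries 30 bunches.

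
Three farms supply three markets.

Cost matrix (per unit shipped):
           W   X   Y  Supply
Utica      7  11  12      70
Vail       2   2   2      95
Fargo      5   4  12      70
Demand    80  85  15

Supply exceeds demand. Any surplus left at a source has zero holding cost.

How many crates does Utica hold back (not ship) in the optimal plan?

An optimal plan:
  Utica→W: 15 × 7 = 105
  Vail→W: 65 × 2 = 130
  Vail→X: 15 × 2 = 30
  Vail→Y: 15 × 2 = 30
  Fargo→X: 70 × 4 = 280
Total cost = 575.
Utica ships 15 of its 70, leaving 55.

55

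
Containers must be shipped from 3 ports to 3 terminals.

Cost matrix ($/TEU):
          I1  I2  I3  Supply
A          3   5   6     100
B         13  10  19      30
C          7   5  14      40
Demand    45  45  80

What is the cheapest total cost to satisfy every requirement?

Optimal allocation:
  A to I1: 20 × $3 = $60
  A to I3: 80 × $6 = $480
  B to I2: 30 × $10 = $300
  C to I1: 25 × $7 = $175
  C to I2: 15 × $5 = $75
Total = 60 + 480 + 300 + 175 + 75 = $1090.

1090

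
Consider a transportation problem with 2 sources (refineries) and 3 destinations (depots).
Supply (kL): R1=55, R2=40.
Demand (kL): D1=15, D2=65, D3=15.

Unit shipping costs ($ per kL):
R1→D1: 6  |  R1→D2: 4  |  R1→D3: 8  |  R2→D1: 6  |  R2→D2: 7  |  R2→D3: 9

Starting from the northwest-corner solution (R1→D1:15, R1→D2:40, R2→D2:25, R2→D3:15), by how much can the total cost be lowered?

45

Current plan cost = 15·6 + 40·4 + 25·7 + 15·9 = $560.
Optimal plan:
  R1→D2: 55 × $4 = $220
  R2→D1: 15 × $6 = $90
  R2→D2: 10 × $7 = $70
  R2→D3: 15 × $9 = $135
Optimal cost = $515.
Saving = 560 − 515 = $45.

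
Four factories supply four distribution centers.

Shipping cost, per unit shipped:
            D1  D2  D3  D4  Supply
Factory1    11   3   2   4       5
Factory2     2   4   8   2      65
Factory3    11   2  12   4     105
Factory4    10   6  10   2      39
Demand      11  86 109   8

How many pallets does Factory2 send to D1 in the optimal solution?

Optimal shipments:
  Factory1->D3: 5 × 2 = 10
  Factory2->D1: 11 × 2 = 22
  Factory2->D3: 54 × 8 = 432
  Factory3->D2: 86 × 2 = 172
  Factory3->D3: 19 × 12 = 228
  Factory4->D3: 31 × 10 = 310
  Factory4->D4: 8 × 2 = 16
Total cost = 1190.
So Factory2→D1 carries 11 pallets.

11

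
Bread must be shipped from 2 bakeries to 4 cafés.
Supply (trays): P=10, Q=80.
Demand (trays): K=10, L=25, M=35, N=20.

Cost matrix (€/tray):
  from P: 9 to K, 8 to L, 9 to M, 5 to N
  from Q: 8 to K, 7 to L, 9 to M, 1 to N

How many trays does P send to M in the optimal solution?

10

Solving gives:
  P to M: 10 × €9 = €90
  Q to K: 10 × €8 = €80
  Q to L: 25 × €7 = €175
  Q to M: 25 × €9 = €225
  Q to N: 20 × €1 = €20
Total cost = €590.
So P→M carries 10 trays.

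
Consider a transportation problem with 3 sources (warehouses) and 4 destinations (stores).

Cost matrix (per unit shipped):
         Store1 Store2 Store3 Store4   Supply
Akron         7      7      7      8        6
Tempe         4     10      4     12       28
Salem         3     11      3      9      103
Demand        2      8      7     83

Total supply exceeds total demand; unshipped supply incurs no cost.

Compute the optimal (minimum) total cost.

An optimal shipping plan:
  Akron→Store2: 6 × 7 = 42
  Tempe→Store2: 2 × 10 = 20
  Salem→Store1: 2 × 3 = 6
  Salem→Store3: 7 × 3 = 21
  Salem→Store4: 83 × 9 = 747
Total = 42 + 20 + 6 + 21 + 747 = 836.

836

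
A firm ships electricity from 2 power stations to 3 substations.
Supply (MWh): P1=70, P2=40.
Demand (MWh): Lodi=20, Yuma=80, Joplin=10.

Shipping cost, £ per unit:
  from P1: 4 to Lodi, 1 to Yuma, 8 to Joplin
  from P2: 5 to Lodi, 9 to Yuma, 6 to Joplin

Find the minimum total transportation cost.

320

An optimal shipping plan:
  P1 to Yuma: 70 × £1 = £70
  P2 to Lodi: 20 × £5 = £100
  P2 to Yuma: 10 × £9 = £90
  P2 to Joplin: 10 × £6 = £60
Total = 70 + 100 + 90 + 60 = £320.
(Supply check: P1 ships 70; P2 ships 40.)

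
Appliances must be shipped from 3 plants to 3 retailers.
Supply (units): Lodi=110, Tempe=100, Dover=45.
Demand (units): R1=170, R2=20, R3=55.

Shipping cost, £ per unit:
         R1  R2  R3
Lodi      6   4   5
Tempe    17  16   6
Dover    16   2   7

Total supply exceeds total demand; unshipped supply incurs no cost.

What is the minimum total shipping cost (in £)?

2025

Optimal allocation:
  Lodi→R1: 110 × £6 = £660
  Tempe→R1: 35 × £17 = £595
  Tempe→R3: 55 × £6 = £330
  Dover→R1: 25 × £16 = £400
  Dover→R2: 20 × £2 = £40
Total = 660 + 595 + 330 + 400 + 40 = £2025.
(Supply check: Lodi ships 110; Tempe ships 90; Dover ships 45.)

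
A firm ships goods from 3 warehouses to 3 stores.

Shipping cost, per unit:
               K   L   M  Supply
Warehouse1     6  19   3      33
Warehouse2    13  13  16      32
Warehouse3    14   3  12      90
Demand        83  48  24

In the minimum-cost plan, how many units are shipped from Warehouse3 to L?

Optimal shipments:
  Warehouse1→K: 9 × 6 = 54
  Warehouse1→M: 24 × 3 = 72
  Warehouse2→K: 32 × 13 = 416
  Warehouse3→K: 42 × 14 = 588
  Warehouse3→L: 48 × 3 = 144
Total cost = 1274.
So Warehouse3→L carries 48 units.

48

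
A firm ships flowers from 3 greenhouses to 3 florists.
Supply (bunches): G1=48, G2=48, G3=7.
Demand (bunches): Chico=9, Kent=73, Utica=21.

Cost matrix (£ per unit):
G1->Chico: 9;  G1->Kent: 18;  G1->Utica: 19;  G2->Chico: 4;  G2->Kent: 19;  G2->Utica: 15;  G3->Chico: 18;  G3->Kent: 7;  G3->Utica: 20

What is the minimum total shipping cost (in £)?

An optimal shipping plan:
  G1->Kent: 48 bunches
  G2->Chico: 9 bunches
  G2->Kent: 18 bunches
  G2->Utica: 21 bunches
  G3->Kent: 7 bunches
Total cost = £1606.

1606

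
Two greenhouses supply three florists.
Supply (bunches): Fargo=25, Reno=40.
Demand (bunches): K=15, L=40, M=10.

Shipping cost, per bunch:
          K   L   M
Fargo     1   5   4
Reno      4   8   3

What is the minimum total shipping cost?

335

An optimal shipping plan:
  Fargo→K: 15 × 1 = 15
  Fargo→L: 10 × 5 = 50
  Reno→L: 30 × 8 = 240
  Reno→M: 10 × 3 = 30
Total = 15 + 50 + 240 + 30 = 335.
(Supply check: Fargo ships 25; Reno ships 40.)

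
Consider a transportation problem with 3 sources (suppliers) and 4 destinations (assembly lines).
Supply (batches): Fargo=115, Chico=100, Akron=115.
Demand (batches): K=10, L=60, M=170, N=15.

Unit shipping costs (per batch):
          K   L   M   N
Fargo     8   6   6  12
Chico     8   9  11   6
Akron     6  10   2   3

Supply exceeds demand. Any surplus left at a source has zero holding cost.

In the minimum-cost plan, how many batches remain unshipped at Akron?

Minimum-cost shipments:
  Fargo->L: 60 × 6 = 360
  Fargo->M: 55 × 6 = 330
  Chico->K: 10 × 8 = 80
  Chico->N: 15 × 6 = 90
  Akron->M: 115 × 2 = 230
Total cost = 1090.
Akron ships 115 of its 115, leaving 0.

0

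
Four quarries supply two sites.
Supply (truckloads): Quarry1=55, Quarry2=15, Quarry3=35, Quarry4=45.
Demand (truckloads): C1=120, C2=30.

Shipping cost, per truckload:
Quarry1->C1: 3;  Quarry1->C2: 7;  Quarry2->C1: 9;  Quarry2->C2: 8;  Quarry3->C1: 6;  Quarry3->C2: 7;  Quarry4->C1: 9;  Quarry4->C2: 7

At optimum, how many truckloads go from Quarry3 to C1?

35

Optimal shipments:
  Quarry1 to C1: 55 × 3 = 165
  Quarry2 to C1: 15 × 9 = 135
  Quarry3 to C1: 35 × 6 = 210
  Quarry4 to C1: 15 × 9 = 135
  Quarry4 to C2: 30 × 7 = 210
Total cost = 855.
So Quarry3→C1 carries 35 truckloads.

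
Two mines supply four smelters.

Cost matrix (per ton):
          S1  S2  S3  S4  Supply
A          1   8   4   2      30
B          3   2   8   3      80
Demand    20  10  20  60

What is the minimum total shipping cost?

320

Optimal allocation:
  A to S1: 10 × 1 = 10
  A to S3: 20 × 4 = 80
  B to S1: 10 × 3 = 30
  B to S2: 10 × 2 = 20
  B to S4: 60 × 3 = 180
Total = 10 + 80 + 30 + 20 + 180 = 320.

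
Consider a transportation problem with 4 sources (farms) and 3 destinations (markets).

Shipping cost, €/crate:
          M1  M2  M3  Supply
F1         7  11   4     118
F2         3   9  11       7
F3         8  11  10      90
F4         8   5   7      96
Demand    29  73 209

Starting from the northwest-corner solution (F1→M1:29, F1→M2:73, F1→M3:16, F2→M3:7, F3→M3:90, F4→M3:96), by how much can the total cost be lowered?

844

Current plan cost = 29·7 + 73·11 + 16·4 + 7·11 + 90·10 + 96·7 = €2719.
Optimal plan:
  F1–M3: 118 × €4 = €472
  F2–M1: 7 × €3 = €21
  F3–M1: 22 × €8 = €176
  F3–M3: 68 × €10 = €680
  F4–M2: 73 × €5 = €365
  F4–M3: 23 × €7 = €161
Optimal cost = €1875.
Saving = 2719 − 1875 = €844.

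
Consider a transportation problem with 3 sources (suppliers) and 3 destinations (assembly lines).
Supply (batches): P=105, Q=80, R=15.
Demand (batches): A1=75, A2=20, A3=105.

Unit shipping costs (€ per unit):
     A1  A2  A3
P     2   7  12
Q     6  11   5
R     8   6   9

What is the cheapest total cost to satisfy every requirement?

945

An optimal shipping plan:
  P–A1: 75 × €2 = €150
  P–A2: 20 × €7 = €140
  P–A3: 10 × €12 = €120
  Q–A3: 80 × €5 = €400
  R–A3: 15 × €9 = €135
Total = 150 + 140 + 120 + 400 + 135 = €945.
(Supply check: P ships 105; Q ships 80; R ships 15.)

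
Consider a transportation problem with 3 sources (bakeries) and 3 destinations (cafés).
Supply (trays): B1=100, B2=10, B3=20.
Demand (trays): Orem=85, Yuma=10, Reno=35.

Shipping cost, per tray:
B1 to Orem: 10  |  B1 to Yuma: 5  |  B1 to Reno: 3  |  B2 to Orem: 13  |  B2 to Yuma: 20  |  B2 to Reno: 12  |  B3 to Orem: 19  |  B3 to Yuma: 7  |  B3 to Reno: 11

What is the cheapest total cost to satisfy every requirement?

An optimal shipping plan:
  B1->Orem: 75 × 10 = 750
  B1->Reno: 25 × 3 = 75
  B2->Orem: 10 × 13 = 130
  B3->Yuma: 10 × 7 = 70
  B3->Reno: 10 × 11 = 110
Total = 750 + 75 + 130 + 70 + 110 = 1135.
(Supply check: B1 ships 100; B2 ships 10; B3 ships 20.)

1135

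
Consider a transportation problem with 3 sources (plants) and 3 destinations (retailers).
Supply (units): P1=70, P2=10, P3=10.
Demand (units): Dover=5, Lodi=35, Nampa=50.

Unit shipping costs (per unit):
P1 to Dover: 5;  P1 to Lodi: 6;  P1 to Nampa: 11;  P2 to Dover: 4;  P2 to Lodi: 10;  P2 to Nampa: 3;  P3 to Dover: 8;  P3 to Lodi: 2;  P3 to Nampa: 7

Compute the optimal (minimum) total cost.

665

Optimal allocation:
  P1→Dover: 5 × 5 = 25
  P1→Lodi: 25 × 6 = 150
  P1→Nampa: 40 × 11 = 440
  P2→Nampa: 10 × 3 = 30
  P3→Lodi: 10 × 2 = 20
Total = 25 + 150 + 440 + 30 + 20 = 665.
(Supply check: P1 ships 70; P2 ships 10; P3 ships 10.)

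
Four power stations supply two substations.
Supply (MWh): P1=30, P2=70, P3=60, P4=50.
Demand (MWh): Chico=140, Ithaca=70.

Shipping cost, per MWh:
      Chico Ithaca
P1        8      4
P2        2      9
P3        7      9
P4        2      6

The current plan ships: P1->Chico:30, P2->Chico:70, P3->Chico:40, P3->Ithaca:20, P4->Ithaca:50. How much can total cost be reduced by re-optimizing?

Current plan cost = 30·8 + 70·2 + 40·7 + 20·9 + 50·6 = 1140.
Optimal plan:
  P1→Ithaca: 30 × 4 = 120
  P2→Chico: 70 × 2 = 140
  P3→Chico: 20 × 7 = 140
  P3→Ithaca: 40 × 9 = 360
  P4→Chico: 50 × 2 = 100
Optimal cost = 860.
Saving = 1140 − 860 = 280.

280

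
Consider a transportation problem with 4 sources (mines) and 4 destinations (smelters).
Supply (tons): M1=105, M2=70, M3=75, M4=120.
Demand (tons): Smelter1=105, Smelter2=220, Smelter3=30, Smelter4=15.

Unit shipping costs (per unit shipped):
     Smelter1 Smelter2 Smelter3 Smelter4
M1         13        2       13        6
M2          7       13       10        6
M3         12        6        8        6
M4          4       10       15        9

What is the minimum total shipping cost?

1945

One minimum-cost allocation:
  M1–Smelter2: 105 × 2 = 210
  M2–Smelter1: 25 × 7 = 175
  M2–Smelter3: 30 × 10 = 300
  M2–Smelter4: 15 × 6 = 90
  M3–Smelter2: 75 × 6 = 450
  M4–Smelter1: 80 × 4 = 320
  M4–Smelter2: 40 × 10 = 400
Total = 210 + 175 + 300 + 90 + 450 + 320 + 400 = 1945.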